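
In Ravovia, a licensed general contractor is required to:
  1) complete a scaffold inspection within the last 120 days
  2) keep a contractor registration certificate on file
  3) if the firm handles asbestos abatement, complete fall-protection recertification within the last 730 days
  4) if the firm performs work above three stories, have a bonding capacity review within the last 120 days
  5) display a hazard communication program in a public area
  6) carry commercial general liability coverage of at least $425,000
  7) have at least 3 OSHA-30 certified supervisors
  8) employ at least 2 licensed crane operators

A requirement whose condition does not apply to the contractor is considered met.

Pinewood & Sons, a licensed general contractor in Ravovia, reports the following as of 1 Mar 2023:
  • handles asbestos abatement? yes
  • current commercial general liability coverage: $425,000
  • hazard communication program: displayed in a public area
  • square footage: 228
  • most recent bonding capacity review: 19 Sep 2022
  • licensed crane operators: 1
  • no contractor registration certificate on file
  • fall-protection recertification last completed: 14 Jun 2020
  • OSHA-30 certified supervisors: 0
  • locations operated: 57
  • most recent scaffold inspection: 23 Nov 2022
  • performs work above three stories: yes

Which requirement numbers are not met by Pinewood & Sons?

2, 3, 4, 7, 8

1. scaffold inspection 98 days ago vs limit 120 → met
2. contractor registration certificate absent → not met
3. condition 'handles asbestos abatement' holds; fall-protection recertification 990 days ago vs limit 730 → not met
4. condition 'performs work above three stories' holds; bonding capacity review 163 days ago vs limit 120 → not met
5. hazard communication program present → met
6. commercial general liability coverage $425,000 ≥ $425,000 → met
7. OSHA-30 certified supervisors 0 < 3 → not met
8. licensed crane operators 1 < 2 → not met
Not met: 2, 3, 4, 7, 8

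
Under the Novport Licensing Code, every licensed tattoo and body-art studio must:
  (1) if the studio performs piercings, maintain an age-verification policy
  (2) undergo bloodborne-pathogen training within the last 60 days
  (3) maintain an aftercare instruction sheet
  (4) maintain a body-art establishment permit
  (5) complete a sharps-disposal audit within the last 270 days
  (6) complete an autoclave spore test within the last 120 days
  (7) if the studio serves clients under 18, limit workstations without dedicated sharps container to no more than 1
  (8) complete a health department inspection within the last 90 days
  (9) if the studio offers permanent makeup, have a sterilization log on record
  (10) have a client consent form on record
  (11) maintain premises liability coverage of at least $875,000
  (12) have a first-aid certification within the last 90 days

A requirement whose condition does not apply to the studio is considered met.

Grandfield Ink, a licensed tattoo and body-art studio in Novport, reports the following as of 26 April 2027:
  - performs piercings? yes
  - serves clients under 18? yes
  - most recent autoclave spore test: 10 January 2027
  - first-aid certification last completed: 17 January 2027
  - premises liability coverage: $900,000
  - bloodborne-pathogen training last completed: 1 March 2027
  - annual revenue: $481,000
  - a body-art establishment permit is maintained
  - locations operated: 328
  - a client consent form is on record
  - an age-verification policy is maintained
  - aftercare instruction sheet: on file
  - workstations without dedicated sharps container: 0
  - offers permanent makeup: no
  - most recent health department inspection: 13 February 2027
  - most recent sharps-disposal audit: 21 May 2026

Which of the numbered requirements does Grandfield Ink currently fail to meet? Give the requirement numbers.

5, 12

1. condition 'performs piercings' holds; age-verification policy present → met
2. bloodborne-pathogen training 56 days ago vs limit 60 → met
3. aftercare instruction sheet present → met
4. body-art establishment permit present → met
5. sharps-disposal audit 340 days ago vs limit 270 → not met
6. autoclave spore test 106 days ago vs limit 120 → met
7. condition 'serves clients under 18' holds; workstations without dedicated sharps container 0 ≤ 1 → met
8. health department inspection 72 days ago vs limit 90 → met
9. condition 'offers permanent makeup' does not hold → requirement n/a → met
10. client consent form present → met
11. premises liability coverage $900,000 ≥ $875,000 → met
12. first-aid certification 99 days ago vs limit 90 → not met
Not met: 5, 12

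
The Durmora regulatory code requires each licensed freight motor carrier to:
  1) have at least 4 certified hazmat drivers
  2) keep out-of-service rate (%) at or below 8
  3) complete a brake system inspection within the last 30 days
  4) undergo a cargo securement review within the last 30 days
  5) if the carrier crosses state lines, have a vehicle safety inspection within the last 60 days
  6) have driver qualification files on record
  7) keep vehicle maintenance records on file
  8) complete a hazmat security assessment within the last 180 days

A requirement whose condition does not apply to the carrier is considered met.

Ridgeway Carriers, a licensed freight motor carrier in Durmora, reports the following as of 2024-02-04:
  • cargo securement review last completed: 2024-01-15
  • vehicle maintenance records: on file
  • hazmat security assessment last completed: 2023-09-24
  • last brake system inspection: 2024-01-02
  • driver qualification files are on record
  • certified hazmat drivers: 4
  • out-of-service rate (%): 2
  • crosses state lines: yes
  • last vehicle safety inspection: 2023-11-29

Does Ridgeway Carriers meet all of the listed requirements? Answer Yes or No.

No

1. certified hazmat drivers 4 ≥ 4 → met
2. out-of-service rate (%) 2 ≤ 8 → met
3. brake system inspection 33 days ago vs limit 30 → not met
4. cargo securement review 20 days ago vs limit 30 → met
5. condition 'crosses state lines' holds; vehicle safety inspection 67 days ago vs limit 60 → not met
6. driver qualification files present → met
7. vehicle maintenance records present → met
8. hazmat security assessment 133 days ago vs limit 180 → met
Not met: 3, 5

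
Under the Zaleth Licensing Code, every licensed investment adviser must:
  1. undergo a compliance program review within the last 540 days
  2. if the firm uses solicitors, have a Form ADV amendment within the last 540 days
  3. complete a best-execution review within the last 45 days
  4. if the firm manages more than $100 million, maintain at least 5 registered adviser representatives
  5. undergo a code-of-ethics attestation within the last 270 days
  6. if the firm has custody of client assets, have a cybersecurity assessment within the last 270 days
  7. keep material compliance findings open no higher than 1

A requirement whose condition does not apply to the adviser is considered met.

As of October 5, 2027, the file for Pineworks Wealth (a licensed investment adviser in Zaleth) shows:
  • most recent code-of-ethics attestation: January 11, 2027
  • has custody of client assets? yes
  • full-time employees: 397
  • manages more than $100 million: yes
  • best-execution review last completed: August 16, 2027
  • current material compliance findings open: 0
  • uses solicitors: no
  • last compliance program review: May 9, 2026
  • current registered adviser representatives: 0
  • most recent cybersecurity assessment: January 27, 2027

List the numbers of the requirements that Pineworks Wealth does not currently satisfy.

3, 4

1. compliance program review 514 days ago vs limit 540 → met
2. condition 'uses solicitors' does not hold → requirement n/a → met
3. best-execution review 50 days ago vs limit 45 → not met
4. condition 'manages more than $100 million' holds; registered adviser representatives 0 < 5 → not met
5. code-of-ethics attestation 267 days ago vs limit 270 → met
6. condition 'has custody of client assets' holds; cybersecurity assessment 251 days ago vs limit 270 → met
7. material compliance findings open 0 ≤ 1 → met
Not met: 3, 4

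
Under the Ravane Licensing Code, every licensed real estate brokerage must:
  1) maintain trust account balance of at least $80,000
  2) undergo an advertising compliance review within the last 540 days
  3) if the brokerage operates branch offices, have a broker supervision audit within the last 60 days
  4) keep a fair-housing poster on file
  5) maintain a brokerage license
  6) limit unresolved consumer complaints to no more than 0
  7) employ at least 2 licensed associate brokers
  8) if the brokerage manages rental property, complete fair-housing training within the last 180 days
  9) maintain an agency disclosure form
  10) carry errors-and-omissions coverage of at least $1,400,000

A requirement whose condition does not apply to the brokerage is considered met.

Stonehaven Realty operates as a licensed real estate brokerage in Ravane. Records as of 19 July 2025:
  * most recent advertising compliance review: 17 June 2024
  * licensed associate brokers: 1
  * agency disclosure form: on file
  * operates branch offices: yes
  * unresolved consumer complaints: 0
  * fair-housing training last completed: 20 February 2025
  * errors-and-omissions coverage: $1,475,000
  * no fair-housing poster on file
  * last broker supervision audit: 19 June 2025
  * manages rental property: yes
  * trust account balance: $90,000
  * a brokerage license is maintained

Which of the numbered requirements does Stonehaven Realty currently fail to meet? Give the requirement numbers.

1. trust account balance $90,000 ≥ $80,000 → met
2. advertising compliance review 397 days ago vs limit 540 → met
3. condition 'operates branch offices' holds; broker supervision audit 30 days ago vs limit 60 → met
4. fair-housing poster absent → not met
5. brokerage license present → met
6. unresolved consumer complaints 0 ≤ 0 → met
7. licensed associate brokers 1 < 2 → not met
8. condition 'manages rental property' holds; fair-housing training 149 days ago vs limit 180 → met
9. agency disclosure form present → met
10. errors-and-omissions coverage $1,475,000 ≥ $1,400,000 → met
Not met: 4, 7

4, 7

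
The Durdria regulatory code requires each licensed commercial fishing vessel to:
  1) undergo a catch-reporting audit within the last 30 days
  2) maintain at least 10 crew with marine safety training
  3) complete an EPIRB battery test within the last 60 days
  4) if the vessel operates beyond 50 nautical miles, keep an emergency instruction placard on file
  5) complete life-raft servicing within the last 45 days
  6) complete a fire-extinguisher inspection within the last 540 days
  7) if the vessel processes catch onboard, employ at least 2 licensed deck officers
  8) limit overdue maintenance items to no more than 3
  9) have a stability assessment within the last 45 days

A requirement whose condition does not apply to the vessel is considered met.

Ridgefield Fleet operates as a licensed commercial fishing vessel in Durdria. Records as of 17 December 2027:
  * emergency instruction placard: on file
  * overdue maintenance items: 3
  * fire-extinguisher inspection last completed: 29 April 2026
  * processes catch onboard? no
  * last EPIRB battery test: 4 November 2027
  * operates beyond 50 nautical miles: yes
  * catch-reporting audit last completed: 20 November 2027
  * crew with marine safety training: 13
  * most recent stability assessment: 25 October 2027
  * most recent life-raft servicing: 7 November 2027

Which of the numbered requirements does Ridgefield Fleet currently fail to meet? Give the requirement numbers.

6, 9

1. catch-reporting audit 27 days ago vs limit 30 → met
2. crew with marine safety training 13 ≥ 10 → met
3. EPIRB battery test 43 days ago vs limit 60 → met
4. condition 'operates beyond 50 nautical miles' holds; emergency instruction placard present → met
5. life-raft servicing 40 days ago vs limit 45 → met
6. fire-extinguisher inspection 597 days ago vs limit 540 → not met
7. condition 'processes catch onboard' does not hold → requirement n/a → met
8. overdue maintenance items 3 ≤ 3 → met
9. stability assessment 53 days ago vs limit 45 → not met
Not met: 6, 9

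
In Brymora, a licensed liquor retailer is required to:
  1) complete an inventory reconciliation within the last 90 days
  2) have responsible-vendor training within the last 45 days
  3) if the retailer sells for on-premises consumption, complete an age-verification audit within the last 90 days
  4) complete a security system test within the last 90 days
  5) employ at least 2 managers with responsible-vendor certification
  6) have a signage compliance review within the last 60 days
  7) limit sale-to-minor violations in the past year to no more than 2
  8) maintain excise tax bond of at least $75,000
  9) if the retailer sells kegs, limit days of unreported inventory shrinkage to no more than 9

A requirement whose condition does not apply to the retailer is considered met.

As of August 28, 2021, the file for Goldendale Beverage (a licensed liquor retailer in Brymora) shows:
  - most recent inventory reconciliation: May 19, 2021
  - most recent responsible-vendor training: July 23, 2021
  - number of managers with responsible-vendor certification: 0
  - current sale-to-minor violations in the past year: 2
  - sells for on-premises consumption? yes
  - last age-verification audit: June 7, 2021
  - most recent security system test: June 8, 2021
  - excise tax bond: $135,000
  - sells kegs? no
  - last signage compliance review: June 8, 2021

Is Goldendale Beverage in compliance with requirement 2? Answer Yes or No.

2. responsible-vendor training 36 days ago vs limit 45 → met

Yes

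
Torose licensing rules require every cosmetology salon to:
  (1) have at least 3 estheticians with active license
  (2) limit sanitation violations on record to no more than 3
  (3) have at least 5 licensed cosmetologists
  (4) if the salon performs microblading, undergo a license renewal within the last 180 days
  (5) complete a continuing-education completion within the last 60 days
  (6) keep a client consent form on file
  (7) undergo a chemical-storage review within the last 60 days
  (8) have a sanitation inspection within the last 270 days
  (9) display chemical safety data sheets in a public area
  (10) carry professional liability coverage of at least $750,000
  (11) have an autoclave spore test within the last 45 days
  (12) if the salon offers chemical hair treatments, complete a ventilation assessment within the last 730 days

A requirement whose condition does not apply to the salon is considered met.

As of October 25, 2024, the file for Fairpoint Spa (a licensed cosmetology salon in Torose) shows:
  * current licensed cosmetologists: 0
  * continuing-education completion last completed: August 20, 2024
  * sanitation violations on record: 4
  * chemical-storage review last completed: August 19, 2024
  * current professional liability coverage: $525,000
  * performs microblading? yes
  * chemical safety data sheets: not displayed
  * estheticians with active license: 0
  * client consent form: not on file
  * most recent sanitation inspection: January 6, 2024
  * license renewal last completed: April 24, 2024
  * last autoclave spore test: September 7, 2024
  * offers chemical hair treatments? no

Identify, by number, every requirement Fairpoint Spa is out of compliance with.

1. estheticians with active license 0 < 3 → not met
2. sanitation violations on record 4 > 3 → not met
3. licensed cosmetologists 0 < 5 → not met
4. condition 'performs microblading' holds; license renewal 184 days ago vs limit 180 → not met
5. continuing-education completion 66 days ago vs limit 60 → not met
6. client consent form absent → not met
7. chemical-storage review 67 days ago vs limit 60 → not met
8. sanitation inspection 293 days ago vs limit 270 → not met
9. chemical safety data sheets absent → not met
10. professional liability coverage $525,000 < $750,000 → not met
11. autoclave spore test 48 days ago vs limit 45 → not met
12. condition 'offers chemical hair treatments' does not hold → requirement n/a → met
Not met: 1, 2, 3, 4, 5, 6, 7, 8, 9, 10, 11

1, 2, 3, 4, 5, 6, 7, 8, 9, 10, 11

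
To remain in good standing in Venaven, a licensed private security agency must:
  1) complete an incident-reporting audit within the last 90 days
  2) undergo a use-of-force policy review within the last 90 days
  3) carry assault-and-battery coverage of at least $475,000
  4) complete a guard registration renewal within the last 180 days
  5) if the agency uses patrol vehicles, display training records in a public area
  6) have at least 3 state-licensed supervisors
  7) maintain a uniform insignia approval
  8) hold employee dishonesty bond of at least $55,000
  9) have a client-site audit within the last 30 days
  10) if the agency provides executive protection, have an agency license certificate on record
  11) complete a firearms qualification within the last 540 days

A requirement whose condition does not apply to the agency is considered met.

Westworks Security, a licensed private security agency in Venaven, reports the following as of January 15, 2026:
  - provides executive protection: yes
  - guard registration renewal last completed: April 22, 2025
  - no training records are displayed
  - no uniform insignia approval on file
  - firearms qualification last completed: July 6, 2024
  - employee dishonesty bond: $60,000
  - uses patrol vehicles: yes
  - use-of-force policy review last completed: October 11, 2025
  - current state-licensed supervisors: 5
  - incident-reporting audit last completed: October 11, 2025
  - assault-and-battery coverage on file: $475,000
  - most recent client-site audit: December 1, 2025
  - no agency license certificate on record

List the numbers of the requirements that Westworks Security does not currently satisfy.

1, 2, 4, 5, 7, 9, 10, 11

1. incident-reporting audit 96 days ago vs limit 90 → not met
2. use-of-force policy review 96 days ago vs limit 90 → not met
3. assault-and-battery coverage $475,000 ≥ $475,000 → met
4. guard registration renewal 268 days ago vs limit 180 → not met
5. condition 'uses patrol vehicles' holds; training records absent → not met
6. state-licensed supervisors 5 ≥ 3 → met
7. uniform insignia approval absent → not met
8. employee dishonesty bond $60,000 ≥ $55,000 → met
9. client-site audit 45 days ago vs limit 30 → not met
10. condition 'provides executive protection' holds; agency license certificate absent → not met
11. firearms qualification 558 days ago vs limit 540 → not met
Not met: 1, 2, 4, 5, 7, 9, 10, 11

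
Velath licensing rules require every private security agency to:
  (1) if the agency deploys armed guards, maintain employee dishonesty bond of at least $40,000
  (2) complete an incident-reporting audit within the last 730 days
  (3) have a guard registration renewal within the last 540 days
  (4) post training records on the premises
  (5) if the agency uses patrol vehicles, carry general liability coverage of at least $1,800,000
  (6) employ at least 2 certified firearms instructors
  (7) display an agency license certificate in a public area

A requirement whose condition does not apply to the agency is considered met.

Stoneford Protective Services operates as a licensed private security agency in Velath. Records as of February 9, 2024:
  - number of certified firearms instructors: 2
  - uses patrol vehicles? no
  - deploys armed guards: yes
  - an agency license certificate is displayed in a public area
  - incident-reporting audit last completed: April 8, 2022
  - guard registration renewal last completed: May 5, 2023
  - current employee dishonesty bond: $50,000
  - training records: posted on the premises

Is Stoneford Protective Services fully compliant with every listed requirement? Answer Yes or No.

Yes

1. condition 'deploys armed guards' holds; employee dishonesty bond $50,000 ≥ $40,000 → met
2. incident-reporting audit 672 days ago vs limit 730 → met
3. guard registration renewal 280 days ago vs limit 540 → met
4. training records present → met
5. condition 'uses patrol vehicles' does not hold → requirement n/a → met
6. certified firearms instructors 2 ≥ 2 → met
7. agency license certificate present → met
All met.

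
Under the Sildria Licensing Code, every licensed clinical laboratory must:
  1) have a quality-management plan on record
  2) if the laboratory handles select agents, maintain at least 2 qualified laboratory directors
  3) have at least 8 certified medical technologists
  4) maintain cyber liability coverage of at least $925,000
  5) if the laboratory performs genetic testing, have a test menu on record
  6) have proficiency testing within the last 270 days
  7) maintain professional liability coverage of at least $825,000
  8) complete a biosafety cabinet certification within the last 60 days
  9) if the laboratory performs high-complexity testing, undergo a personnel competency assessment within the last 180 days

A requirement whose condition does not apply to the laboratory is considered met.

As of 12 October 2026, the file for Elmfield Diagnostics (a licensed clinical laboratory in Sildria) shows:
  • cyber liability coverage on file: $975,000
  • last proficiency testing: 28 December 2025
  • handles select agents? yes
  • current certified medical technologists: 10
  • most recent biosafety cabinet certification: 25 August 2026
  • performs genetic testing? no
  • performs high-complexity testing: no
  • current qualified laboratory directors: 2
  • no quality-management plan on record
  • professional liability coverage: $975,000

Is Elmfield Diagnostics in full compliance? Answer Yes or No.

1. quality-management plan absent → not met
2. condition 'handles select agents' holds; qualified laboratory directors 2 ≥ 2 → met
3. certified medical technologists 10 ≥ 8 → met
4. cyber liability coverage $975,000 ≥ $925,000 → met
5. condition 'performs genetic testing' does not hold → requirement n/a → met
6. proficiency testing 288 days ago vs limit 270 → not met
7. professional liability coverage $975,000 ≥ $825,000 → met
8. biosafety cabinet certification 48 days ago vs limit 60 → met
9. condition 'performs high-complexity testing' does not hold → requirement n/a → met
Not met: 1, 6

No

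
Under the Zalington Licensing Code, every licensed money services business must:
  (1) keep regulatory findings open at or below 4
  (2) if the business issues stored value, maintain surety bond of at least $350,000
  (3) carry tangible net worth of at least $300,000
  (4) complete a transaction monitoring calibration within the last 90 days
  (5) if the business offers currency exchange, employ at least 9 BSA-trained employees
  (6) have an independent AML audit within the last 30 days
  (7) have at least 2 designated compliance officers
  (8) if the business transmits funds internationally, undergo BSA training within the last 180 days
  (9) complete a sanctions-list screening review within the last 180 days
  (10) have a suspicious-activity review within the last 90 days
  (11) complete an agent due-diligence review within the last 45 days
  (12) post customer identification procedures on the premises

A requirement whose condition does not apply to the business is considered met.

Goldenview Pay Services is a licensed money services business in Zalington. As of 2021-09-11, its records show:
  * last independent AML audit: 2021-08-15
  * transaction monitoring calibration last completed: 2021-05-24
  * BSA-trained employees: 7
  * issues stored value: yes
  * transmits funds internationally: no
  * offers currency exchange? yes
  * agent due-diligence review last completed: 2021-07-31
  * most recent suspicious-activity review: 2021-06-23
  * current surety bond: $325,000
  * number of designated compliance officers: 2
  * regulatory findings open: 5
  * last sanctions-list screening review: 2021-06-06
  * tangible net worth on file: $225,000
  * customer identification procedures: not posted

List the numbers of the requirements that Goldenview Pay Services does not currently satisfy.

1. regulatory findings open 5 > 4 → not met
2. condition 'issues stored value' holds; surety bond $325,000 < $350,000 → not met
3. tangible net worth $225,000 < $300,000 → not met
4. transaction monitoring calibration 110 days ago vs limit 90 → not met
5. condition 'offers currency exchange' holds; BSA-trained employees 7 < 9 → not met
6. independent AML audit 27 days ago vs limit 30 → met
7. designated compliance officers 2 ≥ 2 → met
8. condition 'transmits funds internationally' does not hold → requirement n/a → met
9. sanctions-list screening review 97 days ago vs limit 180 → met
10. suspicious-activity review 80 days ago vs limit 90 → met
11. agent due-diligence review 42 days ago vs limit 45 → met
12. customer identification procedures absent → not met
Not met: 1, 2, 3, 4, 5, 12

1, 2, 3, 4, 5, 12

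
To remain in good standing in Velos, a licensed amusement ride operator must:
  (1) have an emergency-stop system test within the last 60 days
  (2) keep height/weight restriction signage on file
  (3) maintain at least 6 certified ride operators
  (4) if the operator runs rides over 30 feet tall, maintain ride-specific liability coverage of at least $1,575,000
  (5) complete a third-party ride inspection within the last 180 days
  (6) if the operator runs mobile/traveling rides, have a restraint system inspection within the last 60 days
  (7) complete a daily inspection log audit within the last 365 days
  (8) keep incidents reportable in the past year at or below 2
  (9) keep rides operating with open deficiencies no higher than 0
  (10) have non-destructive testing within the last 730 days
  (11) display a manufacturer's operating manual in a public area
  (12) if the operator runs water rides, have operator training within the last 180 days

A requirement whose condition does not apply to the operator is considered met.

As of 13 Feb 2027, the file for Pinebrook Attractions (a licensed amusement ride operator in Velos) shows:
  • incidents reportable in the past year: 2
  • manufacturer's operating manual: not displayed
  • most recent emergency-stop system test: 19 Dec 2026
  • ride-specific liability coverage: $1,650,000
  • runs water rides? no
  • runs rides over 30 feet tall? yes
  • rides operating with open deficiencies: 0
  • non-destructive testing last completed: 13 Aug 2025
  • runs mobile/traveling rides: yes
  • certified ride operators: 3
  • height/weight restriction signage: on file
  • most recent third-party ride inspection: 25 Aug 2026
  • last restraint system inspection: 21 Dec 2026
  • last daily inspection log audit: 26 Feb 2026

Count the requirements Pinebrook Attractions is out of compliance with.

1. emergency-stop system test 56 days ago vs limit 60 → met
2. height/weight restriction signage present → met
3. certified ride operators 3 < 6 → not met
4. condition 'runs rides over 30 feet tall' holds; ride-specific liability coverage $1,650,000 ≥ $1,575,000 → met
5. third-party ride inspection 172 days ago vs limit 180 → met
6. condition 'runs mobile/traveling rides' holds; restraint system inspection 54 days ago vs limit 60 → met
7. daily inspection log audit 352 days ago vs limit 365 → met
8. incidents reportable in the past year 2 ≤ 2 → met
9. rides operating with open deficiencies 0 ≤ 0 → met
10. non-destructive testing 549 days ago vs limit 730 → met
11. manufacturer's operating manual absent → not met
12. condition 'runs water rides' does not hold → requirement n/a → met
Not met: 2 of 12

2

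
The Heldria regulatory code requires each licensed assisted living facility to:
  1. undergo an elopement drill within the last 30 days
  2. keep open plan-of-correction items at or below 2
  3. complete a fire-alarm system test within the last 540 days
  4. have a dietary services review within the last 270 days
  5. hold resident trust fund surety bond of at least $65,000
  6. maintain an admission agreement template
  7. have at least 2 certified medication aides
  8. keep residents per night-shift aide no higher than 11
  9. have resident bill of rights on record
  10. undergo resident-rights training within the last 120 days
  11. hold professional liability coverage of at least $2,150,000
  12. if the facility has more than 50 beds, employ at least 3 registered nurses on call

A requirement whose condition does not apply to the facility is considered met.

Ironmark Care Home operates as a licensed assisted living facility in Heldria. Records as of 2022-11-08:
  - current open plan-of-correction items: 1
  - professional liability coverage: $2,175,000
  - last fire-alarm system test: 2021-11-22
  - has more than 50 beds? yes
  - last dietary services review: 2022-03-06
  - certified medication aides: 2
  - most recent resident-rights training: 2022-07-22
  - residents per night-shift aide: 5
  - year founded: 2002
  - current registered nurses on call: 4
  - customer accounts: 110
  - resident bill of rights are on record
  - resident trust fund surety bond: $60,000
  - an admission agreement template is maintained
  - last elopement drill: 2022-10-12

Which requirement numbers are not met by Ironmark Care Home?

5

1. elopement drill 27 days ago vs limit 30 → met
2. open plan-of-correction items 1 ≤ 2 → met
3. fire-alarm system test 351 days ago vs limit 540 → met
4. dietary services review 247 days ago vs limit 270 → met
5. resident trust fund surety bond $60,000 < $65,000 → not met
6. admission agreement template present → met
7. certified medication aides 2 ≥ 2 → met
8. residents per night-shift aide 5 ≤ 11 → met
9. resident bill of rights present → met
10. resident-rights training 109 days ago vs limit 120 → met
11. professional liability coverage $2,175,000 ≥ $2,150,000 → met
12. condition 'has more than 50 beds' holds; registered nurses on call 4 ≥ 3 → met
Not met: 5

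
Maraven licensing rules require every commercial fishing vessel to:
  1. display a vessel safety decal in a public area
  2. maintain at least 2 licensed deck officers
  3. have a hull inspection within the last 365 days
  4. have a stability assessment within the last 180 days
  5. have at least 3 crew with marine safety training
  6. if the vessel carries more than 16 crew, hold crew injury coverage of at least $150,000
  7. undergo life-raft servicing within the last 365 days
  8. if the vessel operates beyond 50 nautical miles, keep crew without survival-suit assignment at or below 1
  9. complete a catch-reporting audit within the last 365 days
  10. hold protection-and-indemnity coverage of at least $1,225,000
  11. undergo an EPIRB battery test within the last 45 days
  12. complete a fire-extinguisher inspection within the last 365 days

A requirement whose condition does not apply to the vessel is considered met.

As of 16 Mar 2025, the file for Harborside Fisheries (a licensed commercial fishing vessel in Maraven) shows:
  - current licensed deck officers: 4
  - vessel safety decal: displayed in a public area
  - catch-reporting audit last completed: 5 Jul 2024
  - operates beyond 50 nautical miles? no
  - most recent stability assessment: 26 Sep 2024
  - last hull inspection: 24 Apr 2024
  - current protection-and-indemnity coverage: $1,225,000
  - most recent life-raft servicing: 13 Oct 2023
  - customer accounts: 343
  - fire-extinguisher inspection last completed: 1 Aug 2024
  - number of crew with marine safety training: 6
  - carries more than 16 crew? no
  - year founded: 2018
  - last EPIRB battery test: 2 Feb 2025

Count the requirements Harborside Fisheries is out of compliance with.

1

1. vessel safety decal present → met
2. licensed deck officers 4 ≥ 2 → met
3. hull inspection 326 days ago vs limit 365 → met
4. stability assessment 171 days ago vs limit 180 → met
5. crew with marine safety training 6 ≥ 3 → met
6. condition 'carries more than 16 crew' does not hold → requirement n/a → met
7. life-raft servicing 520 days ago vs limit 365 → not met
8. condition 'operates beyond 50 nautical miles' does not hold → requirement n/a → met
9. catch-reporting audit 254 days ago vs limit 365 → met
10. protection-and-indemnity coverage $1,225,000 ≥ $1,225,000 → met
11. EPIRB battery test 42 days ago vs limit 45 → met
12. fire-extinguisher inspection 227 days ago vs limit 365 → met
Not met: 1 of 12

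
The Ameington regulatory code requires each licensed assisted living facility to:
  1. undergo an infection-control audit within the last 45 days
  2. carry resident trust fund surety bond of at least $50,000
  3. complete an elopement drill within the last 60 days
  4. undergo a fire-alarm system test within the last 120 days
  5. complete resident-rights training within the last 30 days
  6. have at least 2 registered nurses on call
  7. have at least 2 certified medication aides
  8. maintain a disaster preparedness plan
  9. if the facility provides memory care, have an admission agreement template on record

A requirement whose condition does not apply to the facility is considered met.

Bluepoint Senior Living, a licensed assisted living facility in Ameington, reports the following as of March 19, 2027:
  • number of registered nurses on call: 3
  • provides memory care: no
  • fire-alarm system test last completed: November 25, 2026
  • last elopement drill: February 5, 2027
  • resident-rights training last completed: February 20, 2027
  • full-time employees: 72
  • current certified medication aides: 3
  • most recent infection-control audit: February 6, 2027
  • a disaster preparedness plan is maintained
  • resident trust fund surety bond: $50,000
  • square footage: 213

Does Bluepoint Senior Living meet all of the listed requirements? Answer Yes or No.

1. infection-control audit 41 days ago vs limit 45 → met
2. resident trust fund surety bond $50,000 ≥ $50,000 → met
3. elopement drill 42 days ago vs limit 60 → met
4. fire-alarm system test 114 days ago vs limit 120 → met
5. resident-rights training 27 days ago vs limit 30 → met
6. registered nurses on call 3 ≥ 2 → met
7. certified medication aides 3 ≥ 2 → met
8. disaster preparedness plan present → met
9. condition 'provides memory care' does not hold → requirement n/a → met
All met.

Yes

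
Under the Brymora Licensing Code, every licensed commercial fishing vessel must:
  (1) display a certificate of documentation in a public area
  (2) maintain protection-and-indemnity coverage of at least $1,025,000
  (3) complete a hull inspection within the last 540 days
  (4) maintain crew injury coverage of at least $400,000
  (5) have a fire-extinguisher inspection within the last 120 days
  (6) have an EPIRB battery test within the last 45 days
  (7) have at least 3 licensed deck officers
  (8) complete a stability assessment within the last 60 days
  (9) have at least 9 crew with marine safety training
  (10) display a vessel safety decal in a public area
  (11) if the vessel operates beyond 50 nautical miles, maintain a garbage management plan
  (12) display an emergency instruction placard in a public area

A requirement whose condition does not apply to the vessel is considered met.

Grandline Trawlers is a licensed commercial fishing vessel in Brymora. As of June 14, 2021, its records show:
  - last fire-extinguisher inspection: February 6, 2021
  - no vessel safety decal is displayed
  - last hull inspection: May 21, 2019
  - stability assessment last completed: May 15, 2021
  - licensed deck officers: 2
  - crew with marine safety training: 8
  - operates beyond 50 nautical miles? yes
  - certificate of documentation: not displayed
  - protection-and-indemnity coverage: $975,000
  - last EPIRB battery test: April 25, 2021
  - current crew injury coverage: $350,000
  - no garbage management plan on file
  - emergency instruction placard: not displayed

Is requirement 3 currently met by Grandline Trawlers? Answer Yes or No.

No

3. hull inspection 755 days ago vs limit 540 → not met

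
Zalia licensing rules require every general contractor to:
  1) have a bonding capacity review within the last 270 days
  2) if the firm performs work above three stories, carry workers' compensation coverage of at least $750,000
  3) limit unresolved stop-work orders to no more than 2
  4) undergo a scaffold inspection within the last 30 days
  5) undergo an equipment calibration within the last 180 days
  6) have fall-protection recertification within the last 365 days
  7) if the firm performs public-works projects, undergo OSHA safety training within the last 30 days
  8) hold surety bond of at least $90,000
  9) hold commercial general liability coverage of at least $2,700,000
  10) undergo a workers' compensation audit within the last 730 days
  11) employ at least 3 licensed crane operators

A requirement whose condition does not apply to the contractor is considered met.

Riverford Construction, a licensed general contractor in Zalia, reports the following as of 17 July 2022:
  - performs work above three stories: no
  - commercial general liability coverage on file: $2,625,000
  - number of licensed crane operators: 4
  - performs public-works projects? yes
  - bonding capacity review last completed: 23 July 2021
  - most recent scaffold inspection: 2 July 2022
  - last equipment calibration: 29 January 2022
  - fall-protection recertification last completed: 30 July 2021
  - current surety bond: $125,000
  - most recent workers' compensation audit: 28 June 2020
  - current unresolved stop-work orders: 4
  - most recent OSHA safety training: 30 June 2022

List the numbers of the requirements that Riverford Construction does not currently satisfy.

1, 3, 9, 10

1. bonding capacity review 359 days ago vs limit 270 → not met
2. condition 'performs work above three stories' does not hold → requirement n/a → met
3. unresolved stop-work orders 4 > 2 → not met
4. scaffold inspection 15 days ago vs limit 30 → met
5. equipment calibration 169 days ago vs limit 180 → met
6. fall-protection recertification 352 days ago vs limit 365 → met
7. condition 'performs public-works projects' holds; OSHA safety training 17 days ago vs limit 30 → met
8. surety bond $125,000 ≥ $90,000 → met
9. commercial general liability coverage $2,625,000 < $2,700,000 → not met
10. workers' compensation audit 749 days ago vs limit 730 → not met
11. licensed crane operators 4 ≥ 3 → met
Not met: 1, 3, 9, 10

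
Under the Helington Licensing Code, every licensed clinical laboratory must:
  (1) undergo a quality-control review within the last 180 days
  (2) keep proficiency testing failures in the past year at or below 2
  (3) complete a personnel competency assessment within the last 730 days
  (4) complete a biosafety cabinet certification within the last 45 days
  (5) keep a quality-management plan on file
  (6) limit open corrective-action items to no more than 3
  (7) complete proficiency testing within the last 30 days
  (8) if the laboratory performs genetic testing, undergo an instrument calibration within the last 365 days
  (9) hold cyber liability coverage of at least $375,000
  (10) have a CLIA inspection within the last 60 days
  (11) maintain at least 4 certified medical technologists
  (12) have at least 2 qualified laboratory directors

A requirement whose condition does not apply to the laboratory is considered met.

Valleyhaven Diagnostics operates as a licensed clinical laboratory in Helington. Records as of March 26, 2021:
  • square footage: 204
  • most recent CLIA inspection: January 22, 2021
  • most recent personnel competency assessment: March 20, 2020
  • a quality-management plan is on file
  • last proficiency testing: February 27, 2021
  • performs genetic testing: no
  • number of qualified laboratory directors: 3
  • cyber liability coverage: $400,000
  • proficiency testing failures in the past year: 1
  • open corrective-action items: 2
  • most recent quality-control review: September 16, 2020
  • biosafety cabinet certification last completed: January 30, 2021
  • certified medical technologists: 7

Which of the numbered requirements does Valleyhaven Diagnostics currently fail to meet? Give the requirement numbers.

1. quality-control review 191 days ago vs limit 180 → not met
2. proficiency testing failures in the past year 1 ≤ 2 → met
3. personnel competency assessment 371 days ago vs limit 730 → met
4. biosafety cabinet certification 55 days ago vs limit 45 → not met
5. quality-management plan present → met
6. open corrective-action items 2 ≤ 3 → met
7. proficiency testing 27 days ago vs limit 30 → met
8. condition 'performs genetic testing' does not hold → requirement n/a → met
9. cyber liability coverage $400,000 ≥ $375,000 → met
10. CLIA inspection 63 days ago vs limit 60 → not met
11. certified medical technologists 7 ≥ 4 → met
12. qualified laboratory directors 3 ≥ 2 → met
Not met: 1, 4, 10

1, 4, 10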